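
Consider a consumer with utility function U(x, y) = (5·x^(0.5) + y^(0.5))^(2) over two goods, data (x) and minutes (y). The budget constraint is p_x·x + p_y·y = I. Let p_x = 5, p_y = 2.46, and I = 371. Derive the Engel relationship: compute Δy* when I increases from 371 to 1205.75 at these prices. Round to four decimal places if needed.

Δy* = 25.5135

MRS = MU_x/MU_y = 5·(y/x)^(0.5). Set equal to p_x/p_y.
Hence y/x = ((1/5)·p_x/p_y)^(1/(0.5)), i.e. raised to the 2 power.
With the ratio pinned down, the budget gives x* = I/(p_x + p_y·(y/x)) and y* = (y/x)·x*.
Numerically y/x = 0.165246, so x* = 371/(5 + 2.46·0.165246) = 68.6211 and y* = 0.165246·68.6211 = 11.3393.
At I' = 1205.75: y* = 36.8528. Change: 36.8528 − 11.3393 = 25.5135.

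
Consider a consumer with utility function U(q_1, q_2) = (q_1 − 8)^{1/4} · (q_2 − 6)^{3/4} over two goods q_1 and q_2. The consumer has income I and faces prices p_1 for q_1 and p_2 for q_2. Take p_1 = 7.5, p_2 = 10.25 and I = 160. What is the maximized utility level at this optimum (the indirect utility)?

V = 2.3144

This is Cobb-Douglas in (q_1−8, q_2−6): tangency gives 0.25·p_2·(q_2−6) = 0.75·p_1·(q_1−8).
After buying the subsistence bundle (8, 6), a share 0.25 of the remaining income goes to q_1: q_1* = 8 + 0.25·(I − 8p_1 − 6p_2)/p_1.
Discretionary income = 160 − 8·7.5 − 6·10.25 = 38.5; q_1* = 8 + 0.25·38.5/7.5 = 9.2833; q_2* = 6 + 0.75·38.5/10.25 = 8.8171.
Utility at the optimum: U(9.2833, 8.8171) = 2.3144.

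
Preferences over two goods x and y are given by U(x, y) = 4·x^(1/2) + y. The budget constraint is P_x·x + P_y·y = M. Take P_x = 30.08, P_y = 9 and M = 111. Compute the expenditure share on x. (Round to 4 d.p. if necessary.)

share on x = 0.097

Set MRS = P_x/P_y: 2·x^(−1/2) = P_x/P_y.
Solve: √x = 2·P_y/P_x, so x*(P_x,P_y) = (2·P_y/P_x)², and y* = (M − P_x·x*)/P_y.
Plugging in: x* = (2·9/30.08)² = 0.3581, y* = 11.1365.
Expenditure on x: 30.08·0.3581 = 10.7713; share = 0.097.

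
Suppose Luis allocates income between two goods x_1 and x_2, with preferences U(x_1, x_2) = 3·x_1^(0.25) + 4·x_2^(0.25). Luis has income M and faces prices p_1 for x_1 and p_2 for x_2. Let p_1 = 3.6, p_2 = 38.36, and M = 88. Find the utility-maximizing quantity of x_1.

x_1* = 14.6646

MU_x_1 ∝ 3·x_1^(-0.75), MU_x_2 ∝ 4·x_2^(-0.75), so MRS = (3/4)·(x_2/x_1)^(0.75) = p_1/p_2.
Solve for the ratio: x_2/x_1 = [(4/3)·p_1/p_2]^(4/3).
With the ratio pinned down, the budget gives x_1* = M/(p_1 + p_2·(x_2/x_1)) and x_2* = (x_2/x_1)·x_1*.
Numerically x_2/x_1 = 0.062587, so x_1* = 88/(3.6 + 38.36·0.062587) = 14.6646.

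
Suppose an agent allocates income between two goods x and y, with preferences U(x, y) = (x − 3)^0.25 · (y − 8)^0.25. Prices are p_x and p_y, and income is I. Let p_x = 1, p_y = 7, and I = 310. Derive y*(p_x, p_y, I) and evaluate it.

After buying the subsistence bundle (3, 8), a share 0.5 of the remaining income goes to x: x* = 3 + 0.5·(I − 3p_x − 8p_y)/p_x.
Discretionary income = 310 − 3·1 − 8·7 = 251; y* = 8 + 0.5·251/7 = 25.9286.

y* = 25.9286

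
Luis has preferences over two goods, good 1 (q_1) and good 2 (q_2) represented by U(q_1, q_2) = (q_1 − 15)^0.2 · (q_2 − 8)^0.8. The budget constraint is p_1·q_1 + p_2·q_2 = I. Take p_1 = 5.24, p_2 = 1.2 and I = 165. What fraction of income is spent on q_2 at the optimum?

share on q_2 = 0.4305

Substituting into the budget: q_1* = 15 + 0.2·(I − 15·p_1 − 8·p_2)/p_1, and q_2* = 8 + 0.8·(…)/p_2.
Discretionary income = 165 − 15·5.24 − 8·1.2 = 76.8; q_1* = 15 + 0.2·76.8/5.24 = 17.9313; q_2* = 8 + 0.8·76.8/1.2 = 59.2.
Expenditure on q_2: 1.2·59.2 = 71.04; share = 0.4305.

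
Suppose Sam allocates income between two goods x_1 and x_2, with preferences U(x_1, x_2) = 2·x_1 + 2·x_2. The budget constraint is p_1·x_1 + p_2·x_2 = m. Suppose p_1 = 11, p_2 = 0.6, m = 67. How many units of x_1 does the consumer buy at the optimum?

x_1* = 0

Perfect substitutes: compare marginal utility per dollar. 2/p_1 vs 2/p_2 → 0.1818 vs 3.3333.
x_2 gives more utility per dollar, so spend all income on x_2: x_2* = m/p_2, x_1* = 0.
Numerically: x_1* = 0, x_2* = 111.6667.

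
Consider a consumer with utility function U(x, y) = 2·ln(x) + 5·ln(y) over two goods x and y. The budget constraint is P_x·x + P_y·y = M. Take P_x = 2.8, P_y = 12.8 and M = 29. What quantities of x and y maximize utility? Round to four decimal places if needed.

The MRS is (2/5)·y/x. Set MRS = P_x/P_y.
So 2·P_y·y = 5·P_x·x; combined with the budget, a share 2/7 of income goes to x.
Demand: x*(P_x,P_y,M) = 2/7·M/P_x and y* = 5/7·M/P_y.
At P_x=2.8, P_y=12.8, M=29: x* = 2/7·29/2.8 = 2.9592, y* = 1.6183.

x* = 2.9592, y* = 1.6183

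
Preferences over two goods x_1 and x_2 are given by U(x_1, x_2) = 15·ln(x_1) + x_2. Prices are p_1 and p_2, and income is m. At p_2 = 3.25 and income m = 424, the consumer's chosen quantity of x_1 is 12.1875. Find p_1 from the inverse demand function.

p_1 = 4

Set MRS = p_1/p_2: (15/x_1)/1 = p_1/p_2.
So x_1*(p_1,p_2) = 15·p_2/p_1, independent of income; and x_2* = (m − 15·p_2)/p_2.
Set x_1* = 12.1875 in the demand function and solve for p_1: p_1 = 4.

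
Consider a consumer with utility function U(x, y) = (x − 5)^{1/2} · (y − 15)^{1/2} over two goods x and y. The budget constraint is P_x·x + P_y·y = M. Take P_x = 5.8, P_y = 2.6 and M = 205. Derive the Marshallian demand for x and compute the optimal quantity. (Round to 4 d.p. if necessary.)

MRS = (y−15)/(x−5). Tangency with P_x/P_y gives y−15 = (P_x/P_y)·(x−5).
After buying the subsistence bundle (5, 15), a share 0.5 of the remaining income goes to x: x* = 5 + 0.5·(M − 5P_x − 15P_y)/P_x.
Discretionary income = 205 − 5·5.8 − 15·2.6 = 137; x* = 5 + 0.5·137/5.8 = 16.8103.

x* = 16.8103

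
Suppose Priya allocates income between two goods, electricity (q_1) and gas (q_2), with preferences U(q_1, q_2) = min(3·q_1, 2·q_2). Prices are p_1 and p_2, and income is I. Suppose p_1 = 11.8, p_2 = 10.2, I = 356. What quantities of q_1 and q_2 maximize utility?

Demand: q_1*(p_1,p_2,I) = 2·I/(2·p_1 + 3·p_2), q_2* = 3·I/(2·p_1 + 3·p_2).
Here 2·11.8 + 3·10.2 = 54.2, giving q_1* = 13.1365 and q_2* = 19.7048.

q_1* = 13.1365, q_2* = 19.7048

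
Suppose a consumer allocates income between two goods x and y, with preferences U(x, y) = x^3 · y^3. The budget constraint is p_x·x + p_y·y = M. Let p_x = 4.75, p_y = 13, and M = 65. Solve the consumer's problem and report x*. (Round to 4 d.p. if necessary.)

Tangency: MRS = y/x = p_x/p_y.
So 3·p_y·y = 3·p_x·x; combined with the budget, a share 0.5 of income goes to x.
Demand: x*(p_x,p_y,M) = 0.5·M/p_x and y* = 0.5·M/p_y.
At p_x=4.75, p_y=13, M=65: x* = 0.5·65/4.75 = 6.8421.

x* = 6.8421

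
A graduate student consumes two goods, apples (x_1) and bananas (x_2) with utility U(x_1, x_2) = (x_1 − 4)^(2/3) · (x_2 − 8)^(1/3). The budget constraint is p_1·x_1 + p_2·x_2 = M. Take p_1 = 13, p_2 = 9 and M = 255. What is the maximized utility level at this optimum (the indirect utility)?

V = 6.0274

Discretionary income = 255 − 4·13 − 8·9 = 131; x_1* = 4 + 2/3·131/13 = 10.7179; x_2* = 8 + 1/3·131/9 = 12.8519.
Utility at the optimum: U(10.7179, 12.8519) = 6.0274.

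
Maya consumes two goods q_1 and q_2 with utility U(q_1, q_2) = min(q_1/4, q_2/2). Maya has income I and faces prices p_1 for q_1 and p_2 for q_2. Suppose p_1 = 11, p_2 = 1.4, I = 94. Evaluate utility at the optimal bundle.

With perfect complements, no substitution: consume in ratio q_1:q_2 = 4:2.
Budget: p_1·q_1 + p_2·(1/2)·q_1 = I, so (4·p_1 + 2·p_2)·q_1 = 4·I.
Demand: q_1*(p_1,p_2,I) = 4·I/(4·p_1 + 2·p_2), q_2* = 2·I/(4·p_1 + 2·p_2).
Here 4·11 + 2·1.4 = 46.8, giving q_1* = 8.0342 and q_2* = 4.0171.
Utility at the optimum: U(8.0342, 4.0171) = 2.0085.

V = 2.0085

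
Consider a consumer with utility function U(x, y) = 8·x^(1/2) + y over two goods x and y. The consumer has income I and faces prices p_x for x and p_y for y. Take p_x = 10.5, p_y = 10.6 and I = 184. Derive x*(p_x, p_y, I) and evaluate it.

Set MRS = p_x/p_y: 4·x^(−1/2) = p_x/p_y.
Thus x* = (4·p_y/p_x)² — independent of I — with the rest of income spent on y.
Plugging in: x* = (4·10.6/10.5)² = 16.3062.

x* = 16.3062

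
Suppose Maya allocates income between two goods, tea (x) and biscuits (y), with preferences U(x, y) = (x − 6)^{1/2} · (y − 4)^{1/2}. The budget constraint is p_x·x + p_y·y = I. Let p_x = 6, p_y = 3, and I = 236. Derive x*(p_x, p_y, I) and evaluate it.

x* = 21.6667

MRS = (y−4)/(x−6). Tangency with p_x/p_y gives y−4 = (p_x/p_y)·(x−6).
Substituting into the budget: x* = 6 + 0.5·(I − 6·p_x − 4·p_y)/p_x, and y* = 4 + 0.5·(…)/p_y.
Discretionary income = 236 − 6·6 − 4·3 = 188; x* = 6 + 0.5·188/6 = 21.6667.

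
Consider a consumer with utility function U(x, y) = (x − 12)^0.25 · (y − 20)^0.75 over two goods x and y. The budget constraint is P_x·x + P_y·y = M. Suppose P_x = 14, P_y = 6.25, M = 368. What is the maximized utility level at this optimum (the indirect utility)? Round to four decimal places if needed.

V = 5.5899

MRS = (1/3)·(y−20)/(x−12). Tangency with P_x/P_y gives y−20 = 3·(P_x/P_y)·(x−12).
After buying the subsistence bundle (12, 20), a share 0.25 of the remaining income goes to x: x* = 12 + 0.25·(M − 12P_x − 20P_y)/P_x.
Discretionary income = 368 − 12·14 − 20·6.25 = 75; x* = 12 + 0.25·75/14 = 13.3393; y* = 20 + 0.75·75/6.25 = 29.
Utility at the optimum: U(13.3393, 29) = 5.5899.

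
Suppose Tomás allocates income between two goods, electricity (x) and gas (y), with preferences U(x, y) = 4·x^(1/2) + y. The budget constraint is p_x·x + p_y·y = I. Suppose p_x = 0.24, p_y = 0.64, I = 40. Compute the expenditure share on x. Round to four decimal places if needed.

share on x = 0.1707

Utility is quasi-linear in y; the FOC for x is 2/√x = p_x/p_y.
Solve: √x = 2·p_y/p_x, so x*(p_x,p_y) = (2·p_y/p_x)², and y* = (I − p_x·x*)/p_y.
Plugging in: x* = (2·0.64/0.24)² = 28.4444, y* = 51.8333.
Expenditure on x: 0.24·28.4444 = 6.8267; share = 0.1707.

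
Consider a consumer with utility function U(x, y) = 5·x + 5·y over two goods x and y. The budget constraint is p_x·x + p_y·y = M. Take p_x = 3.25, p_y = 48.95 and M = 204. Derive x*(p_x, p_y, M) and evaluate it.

Linear utility — the consumer picks whichever good has higher MU/price: 5/3.25 = 1.5385 vs 5/48.95 = 0.1021.
x gives more utility per dollar, so spend all income on x: x* = M/p_x, y* = 0.
Numerically: x* = 62.7692, y* = 0.

x* = 62.7692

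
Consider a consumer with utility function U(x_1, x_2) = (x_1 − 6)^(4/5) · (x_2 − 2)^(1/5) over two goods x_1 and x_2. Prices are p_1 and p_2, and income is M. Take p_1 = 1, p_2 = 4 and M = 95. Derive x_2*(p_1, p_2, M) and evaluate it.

Let x_1' = x_1−6, x_2' = x_2−2. MRS = 4·x_2'/x_1' = p_1/p_2.
Substituting into the budget: x_1* = 6 + 0.8·(M − 6·p_1 − 2·p_2)/p_1, and x_2* = 2 + 0.2·(…)/p_2.
Discretionary income = 95 − 6·1 − 2·4 = 81; x_2* = 2 + 0.2·81/4 = 6.05.

x_2* = 6.05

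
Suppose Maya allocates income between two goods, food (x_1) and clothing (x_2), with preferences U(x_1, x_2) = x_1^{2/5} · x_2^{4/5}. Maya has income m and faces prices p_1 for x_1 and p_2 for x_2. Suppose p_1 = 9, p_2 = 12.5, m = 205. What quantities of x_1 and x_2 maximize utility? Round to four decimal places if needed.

Tangency: MRS = (1/2)·x_2/x_1 = p_1/p_2.
Rearranging, p_2·x_2 = 2·p_1·x_1. Substituting into the budget gives p_1·x_1·(1 + 2) = m.
Demand: x_1*(p_1,p_2,m) = 1/3·m/p_1 and x_2* = 2/3·m/p_2.
At p_1=9, p_2=12.5, m=205: x_1* = 1/3·205/9 = 7.5926, x_2* = 10.9333.

x_1* = 7.5926, x_2* = 10.9333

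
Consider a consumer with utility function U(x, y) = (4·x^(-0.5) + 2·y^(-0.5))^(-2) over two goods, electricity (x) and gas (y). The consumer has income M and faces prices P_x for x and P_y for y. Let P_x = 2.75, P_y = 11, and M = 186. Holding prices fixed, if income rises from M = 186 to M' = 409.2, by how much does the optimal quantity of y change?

Δy* = 10.1455

With the ratio pinned down, the budget gives x* = M/(P_x + P_y·(y/x)) and y* = (y/x)·x*.
Numerically y/x = 0.25, so x* = 186/(2.75 + 11·0.25) = 33.8182 and y* = 0.25·33.8182 = 8.4545.
At M' = 409.2: y* = 18.6. Change: 18.6 − 8.4545 = 10.1455.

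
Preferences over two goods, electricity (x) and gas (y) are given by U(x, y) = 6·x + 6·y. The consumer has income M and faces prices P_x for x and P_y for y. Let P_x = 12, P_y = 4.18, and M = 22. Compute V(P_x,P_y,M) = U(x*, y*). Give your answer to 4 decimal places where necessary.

Linear utility — the consumer picks whichever good has higher MU/price: 6/12 = 0.5 vs 6/4.18 = 1.4354.
y gives more utility per dollar, so spend all income on y: y* = M/P_y, x* = 0.
Numerically: x* = 0, y* = 5.2632.
Utility at the optimum: U(0, 5.2632) = 31.5789.

V = 31.5789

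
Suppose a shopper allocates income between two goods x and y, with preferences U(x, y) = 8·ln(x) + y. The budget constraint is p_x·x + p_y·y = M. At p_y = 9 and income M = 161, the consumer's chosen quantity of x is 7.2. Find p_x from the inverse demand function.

Set MRS = p_x/p_y: (8/x)/1 = p_x/p_y.
So x*(p_x,p_y) = 8·p_y/p_x, independent of income; and y* = (M − 8·p_y)/p_y.
Set x* = 7.2 in the demand function and solve for p_x: p_x = 10.

p_x = 10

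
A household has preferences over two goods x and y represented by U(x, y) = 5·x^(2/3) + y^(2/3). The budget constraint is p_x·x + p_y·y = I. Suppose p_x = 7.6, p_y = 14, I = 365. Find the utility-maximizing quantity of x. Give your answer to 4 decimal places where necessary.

MRS = MU_x/MU_y = 5·(y/x)^(1/3). Set equal to p_x/p_y.
Solve for the ratio: y/x = [(1/5)·p_x/p_y]^(3).
Substitute y = (y/x)·x into the budget: x* = I/(p_x + p_y·(y/x)).
Numerically y/x = 0.00128, so x* = 365/(7.6 + 14·0.00128) = 47.9134.

x* = 47.9134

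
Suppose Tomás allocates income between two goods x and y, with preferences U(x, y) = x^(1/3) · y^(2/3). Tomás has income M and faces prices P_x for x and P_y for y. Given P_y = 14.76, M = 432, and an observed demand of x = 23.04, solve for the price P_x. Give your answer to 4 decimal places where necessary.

P_x = 6.25

MU_x/MU_y = (1/3·y)/(2/3·x); tangency sets this equal to P_x/P_y.
Rearranging, P_y·y = 2·P_x·x. Substituting into the budget gives P_x·x·(1 + 2) = M.
Demand: x*(P_x,P_y,M) = 1/3·M/P_x and y* = 2/3·M/P_y.
Set x* = 23.04 in the demand function and solve for P_x: P_x = 6.25.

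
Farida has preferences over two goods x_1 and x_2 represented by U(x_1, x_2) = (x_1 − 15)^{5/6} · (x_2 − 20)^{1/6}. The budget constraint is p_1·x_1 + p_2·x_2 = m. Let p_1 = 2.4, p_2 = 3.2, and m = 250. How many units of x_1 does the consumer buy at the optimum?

After buying the subsistence bundle (15, 20), a share 5/6 of the remaining income goes to x_1: x_1* = 15 + 5/6·(m − 15p_1 − 20p_2)/p_1.
Discretionary income = 250 − 15·2.4 − 20·3.2 = 150; x_1* = 15 + 5/6·150/2.4 = 67.0833.

x_1* = 67.0833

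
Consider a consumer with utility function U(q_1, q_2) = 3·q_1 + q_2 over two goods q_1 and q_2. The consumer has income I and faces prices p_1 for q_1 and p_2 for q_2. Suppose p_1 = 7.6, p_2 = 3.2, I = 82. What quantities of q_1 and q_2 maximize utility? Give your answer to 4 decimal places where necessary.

Perfect substitutes: compare marginal utility per dollar. 3/p_1 vs 1/p_2 → 0.3947 vs 0.3125.
q_1 gives more utility per dollar, so spend all income on q_1: q_1* = I/p_1, q_2* = 0.
Numerically: q_1* = 10.7895, q_2* = 0.

q_1* = 10.7895, q_2* = 0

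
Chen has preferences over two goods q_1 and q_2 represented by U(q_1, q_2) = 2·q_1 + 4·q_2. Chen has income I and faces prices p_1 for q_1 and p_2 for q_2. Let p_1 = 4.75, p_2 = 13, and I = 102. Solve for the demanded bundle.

Linear utility — the consumer picks whichever good has higher MU/price: 2/4.75 = 0.4211 vs 4/13 = 0.3077.
q_1 gives more utility per dollar, so spend all income on q_1: q_1* = I/p_1, q_2* = 0.
Numerically: q_1* = 21.4737, q_2* = 0.

q_1* = 21.4737, q_2* = 0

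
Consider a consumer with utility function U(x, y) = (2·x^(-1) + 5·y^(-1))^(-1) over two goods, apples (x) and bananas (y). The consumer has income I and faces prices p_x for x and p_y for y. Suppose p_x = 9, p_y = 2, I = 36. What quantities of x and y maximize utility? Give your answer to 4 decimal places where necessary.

x* = 2.2918, y* = 7.6869

MRS = MU_x/MU_y = (2/5)·(y/x)^(2). Set equal to p_x/p_y.
Hence y/x = ((5/2)·p_x/p_y)^(1/(2)), i.e. raised to the 0.5 power.
Substitute y = (y/x)·x into the budget: x* = I/(p_x + p_y·(y/x)).
Numerically y/x = 3.354102, so x* = 36/(9 + 2·3.354102) = 2.2918 and y* = 3.354102·2.2918 = 7.6869.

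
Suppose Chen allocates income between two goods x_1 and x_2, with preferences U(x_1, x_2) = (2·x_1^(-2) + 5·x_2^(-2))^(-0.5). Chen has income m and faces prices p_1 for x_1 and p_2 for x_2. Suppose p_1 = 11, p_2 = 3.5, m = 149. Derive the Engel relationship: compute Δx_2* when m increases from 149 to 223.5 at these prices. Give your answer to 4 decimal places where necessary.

Δx_2* = 8.2474

MU_x_1 ∝ 2·x_1^(-3), MU_x_2 ∝ 5·x_2^(-3), so MRS = (2/5)·(x_2/x_1)^(3) = p_1/p_2.
Hence x_2/x_1 = ((5/2)·p_1/p_2)^(1/(3)), i.e. raised to the 1/3 power.
Substitute x_2 = (x_2/x_1)·x_1 into the budget: x_1* = m/(p_1 + p_2·(x_2/x_1)).
Numerically x_2/x_1 = 1.988024, so x_1* = 149/(11 + 3.5·1.988024) = 8.2971 and x_2* = 1.988024·8.2971 = 16.4948.
At m' = 223.5: x_2* = 24.7422. Change: 24.7422 − 16.4948 = 8.2474.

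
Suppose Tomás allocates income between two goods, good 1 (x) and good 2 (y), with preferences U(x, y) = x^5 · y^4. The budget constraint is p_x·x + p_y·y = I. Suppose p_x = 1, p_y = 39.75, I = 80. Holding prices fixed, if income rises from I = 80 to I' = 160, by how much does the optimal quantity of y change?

Δy* = 0.8945

Demand: x*(p_x,p_y,I) = 5/9·I/p_x and y* = 4/9·I/p_y.
At p_x=1, p_y=39.75, I=80: y* = 4/9·80/39.75 = 0.8945.
At I' = 160: y* = 1.789. Change: 1.789 − 0.8945 = 0.8945.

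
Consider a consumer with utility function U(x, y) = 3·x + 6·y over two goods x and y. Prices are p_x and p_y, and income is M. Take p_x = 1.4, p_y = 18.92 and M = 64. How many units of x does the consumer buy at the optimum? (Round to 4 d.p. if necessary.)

x* = 45.7143

Linear utility — the consumer picks whichever good has higher MU/price: 3/1.4 = 2.1429 vs 6/18.92 = 0.3171.
x gives more utility per dollar, so spend all income on x: x* = M/p_x, y* = 0.
Numerically: x* = 45.7143, y* = 0.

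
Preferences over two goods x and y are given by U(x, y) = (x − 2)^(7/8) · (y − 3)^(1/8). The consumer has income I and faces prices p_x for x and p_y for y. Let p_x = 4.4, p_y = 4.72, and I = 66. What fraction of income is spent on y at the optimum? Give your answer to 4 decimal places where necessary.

This is Cobb-Douglas in (x−2, y−3): tangency gives 0.875·p_y·(y−3) = 0.125·p_x·(x−2).
After buying the subsistence bundle (2, 3), a share 0.875 of the remaining income goes to x: x* = 2 + 0.875·(I − 2p_x − 3p_y)/p_x.
Discretionary income = 66 − 2·4.4 − 3·4.72 = 43.04; x* = 2 + 0.875·43.04/4.4 = 10.5591; y* = 3 + 0.125·43.04/4.72 = 4.1398.
Expenditure on y: 4.72·4.1398 = 19.54; share = 0.2961.

share on y = 0.2961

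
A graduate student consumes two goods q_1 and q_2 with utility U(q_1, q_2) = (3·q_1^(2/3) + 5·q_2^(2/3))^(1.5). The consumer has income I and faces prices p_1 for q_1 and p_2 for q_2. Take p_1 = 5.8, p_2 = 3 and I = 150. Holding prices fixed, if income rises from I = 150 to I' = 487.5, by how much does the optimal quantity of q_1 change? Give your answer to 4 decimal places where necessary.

Δq_1* = 3.179

MU_q_1 ∝ 3·q_1^(-1/3), MU_q_2 ∝ 5·q_2^(-1/3), so MRS = (3/5)·(q_2/q_1)^(1/3) = p_1/p_2.
Hence q_2/q_1 = ((5/3)·p_1/p_2)^(1/(1/3)), i.e. raised to the 3 power.
Substitute q_2 = (q_2/q_1)·q_1 into the budget: q_1* = I/(p_1 + p_2·(q_2/q_1)).
Numerically q_2/q_1 = 33.455418, so q_1* = 150/(5.8 + 3·33.455418) = 1.4129.
At I' = 487.5: q_1* = 4.5919. Change: 4.5919 − 1.4129 = 3.179.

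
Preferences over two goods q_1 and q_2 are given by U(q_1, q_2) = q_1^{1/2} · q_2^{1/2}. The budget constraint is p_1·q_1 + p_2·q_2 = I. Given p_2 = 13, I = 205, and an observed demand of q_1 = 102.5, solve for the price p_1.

The MRS is q_2/q_1. Set MRS = p_1/p_2.
So 0.5·p_2·q_2 = 0.5·p_1·q_1; combined with the budget, a share 0.5 of income goes to q_1.
Demand: q_1*(p_1,p_2,I) = 0.5·I/p_1 and q_2* = 0.5·I/p_2.
Set q_1* = 102.5 in the demand function and solve for p_1: p_1 = 1.

p_1 = 1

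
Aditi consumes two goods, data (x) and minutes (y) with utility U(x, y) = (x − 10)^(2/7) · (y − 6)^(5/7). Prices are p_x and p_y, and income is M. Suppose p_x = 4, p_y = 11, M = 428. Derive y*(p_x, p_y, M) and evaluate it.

Let x' = x−10, y' = y−6. MRS = (2/5)·y'/x' = p_x/p_y.
Substituting into the budget: x* = 10 + 2/7·(M − 10·p_x − 6·p_y)/p_x, and y* = 6 + 5/7·(…)/p_y.
Discretionary income = 428 − 10·4 − 6·11 = 322; y* = 6 + 5/7·322/11 = 26.9091.

y* = 26.9091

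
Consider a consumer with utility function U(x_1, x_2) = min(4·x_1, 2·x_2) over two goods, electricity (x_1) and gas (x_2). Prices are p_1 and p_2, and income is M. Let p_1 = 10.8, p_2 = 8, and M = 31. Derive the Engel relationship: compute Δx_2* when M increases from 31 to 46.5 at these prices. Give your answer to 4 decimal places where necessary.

Δx_2* = 1.1567

Leontief preferences: the optimum is at the kink where x_1/2 = x_2/4, i.e. x_2 = 2·x_1.
Budget: p_1·x_1 + p_2·2·x_1 = M, so (2·p_1 + 4·p_2)·x_1 = 2·M.
Demand: x_1*(p_1,p_2,M) = 2·M/(2·p_1 + 4·p_2), x_2* = 4·M/(2·p_1 + 4·p_2).
Here 2·10.8 + 4·8 = 53.6, giving x_2* = 2.3134.
At M' = 46.5: x_2* = 3.4701. Change: 3.4701 − 2.3134 = 1.1567.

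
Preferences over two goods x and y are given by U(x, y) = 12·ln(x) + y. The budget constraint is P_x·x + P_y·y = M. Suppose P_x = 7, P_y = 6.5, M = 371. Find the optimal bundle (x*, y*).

MU_x = 12/x, MU_y = 1. Tangency: 12/x = P_x/P_y.
So x*(P_x,P_y) = 12·P_y/P_x, independent of income; and y* = (M − 12·P_y)/P_y.
At the given prices: x* = 12·6.5/7 = 11.1429, and y* = 45.0769.

x* = 11.1429, y* = 45.0769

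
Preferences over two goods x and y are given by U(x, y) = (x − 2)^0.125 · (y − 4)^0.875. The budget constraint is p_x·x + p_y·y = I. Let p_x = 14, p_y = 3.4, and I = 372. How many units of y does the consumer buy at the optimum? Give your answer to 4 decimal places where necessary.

MRS = (1/7)·(y−4)/(x−2). Tangency with p_x/p_y gives y−4 = 7·(p_x/p_y)·(x−2).
Substituting into the budget: x* = 2 + 0.125·(I − 2·p_x − 4·p_y)/p_x, and y* = 4 + 0.875·(…)/p_y.
Discretionary income = 372 − 2·14 − 4·3.4 = 330.4; y* = 4 + 0.875·330.4/3.4 = 89.0294.

y* = 89.0294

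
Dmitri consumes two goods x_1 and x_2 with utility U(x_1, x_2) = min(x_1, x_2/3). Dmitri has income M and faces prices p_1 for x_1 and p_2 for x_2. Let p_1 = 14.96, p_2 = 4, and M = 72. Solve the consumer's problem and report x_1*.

With perfect complements, no substitution: consume in ratio x_1:x_2 = 1:3.
Budget: p_1·x_1 + p_2·3·x_1 = M, so (p_1 + 3·p_2)·x_1 = M.
Demand: x_1*(p_1,p_2,M) = M/(p_1 + 3·p_2), x_2* = 3·M/(p_1 + 3·p_2).
Here 14.96 + 3·4 = 26.96, giving x_1* = 2.6706.

x_1* = 2.6706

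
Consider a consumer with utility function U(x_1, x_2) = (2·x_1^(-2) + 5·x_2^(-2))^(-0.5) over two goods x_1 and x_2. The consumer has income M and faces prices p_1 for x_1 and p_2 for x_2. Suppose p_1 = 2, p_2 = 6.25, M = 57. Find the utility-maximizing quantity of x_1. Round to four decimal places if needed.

MU_x_1 ∝ 2·x_1^(-3), MU_x_2 ∝ 5·x_2^(-3), so MRS = (2/5)·(x_2/x_1)^(3) = p_1/p_2.
Solve for the ratio: x_2/x_1 = [(5/2)·p_1/p_2]^(1/3).
Substitute x_2 = (x_2/x_1)·x_1 into the budget: x_1* = M/(p_1 + p_2·(x_2/x_1)).
Numerically x_2/x_1 = 0.928318, so x_1* = 57/(2 + 6.25·0.928318) = 7.3058.

x_1* = 7.3058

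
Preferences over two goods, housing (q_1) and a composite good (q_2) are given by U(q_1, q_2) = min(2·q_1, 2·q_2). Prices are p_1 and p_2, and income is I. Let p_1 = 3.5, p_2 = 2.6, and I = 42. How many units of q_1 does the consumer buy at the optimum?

q_1* = 6.8852

With perfect complements, no substitution: consume in ratio q_1:q_2 = 2:2.
Budget: p_1·q_1 + p_2·q_1 = I, so (2·p_1 + 2·p_2)·q_1 = 2·I.
Demand: q_1*(p_1,p_2,I) = 2·I/(2·p_1 + 2·p_2), q_2* = 2·I/(2·p_1 + 2·p_2).
Here 2·3.5 + 2·2.6 = 12.2, giving q_1* = 6.8852.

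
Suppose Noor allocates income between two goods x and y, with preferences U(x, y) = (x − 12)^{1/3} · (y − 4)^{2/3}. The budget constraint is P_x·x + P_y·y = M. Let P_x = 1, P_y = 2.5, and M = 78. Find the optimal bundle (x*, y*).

x* = 30.6667, y* = 18.9333

Substituting into the budget: x* = 12 + 1/3·(M − 12·P_x − 4·P_y)/P_x, and y* = 4 + 2/3·(…)/P_y.
Discretionary income = 78 − 12·1 − 4·2.5 = 56; x* = 12 + 1/3·56/1 = 30.6667; y* = 4 + 2/3·56/2.5 = 18.9333.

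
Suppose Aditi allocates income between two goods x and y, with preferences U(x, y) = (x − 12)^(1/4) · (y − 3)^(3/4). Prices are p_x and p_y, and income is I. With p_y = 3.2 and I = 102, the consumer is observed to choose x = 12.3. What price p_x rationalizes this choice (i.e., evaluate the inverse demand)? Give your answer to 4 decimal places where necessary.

MRS = (1/3)·(y−3)/(x−12). Tangency with p_x/p_y gives y−3 = 3·(p_x/p_y)·(x−12).
After buying the subsistence bundle (12, 3), a share 0.25 of the remaining income goes to x: x* = 12 + 0.25·(I − 12p_x − 3p_y)/p_x.
Set x* = 12.3 in the demand function and solve for p_x: p_x = 7.

p_x = 7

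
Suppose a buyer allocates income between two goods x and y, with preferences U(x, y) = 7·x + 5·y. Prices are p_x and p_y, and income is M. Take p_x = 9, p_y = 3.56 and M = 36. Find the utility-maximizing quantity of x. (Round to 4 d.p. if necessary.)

x* = 0

Linear utility — the consumer picks whichever good has higher MU/price: 7/9 = 0.7778 vs 5/3.56 = 1.4045.
y gives more utility per dollar, so spend all income on y: y* = M/p_y, x* = 0.
Numerically: x* = 0, y* = 10.1124.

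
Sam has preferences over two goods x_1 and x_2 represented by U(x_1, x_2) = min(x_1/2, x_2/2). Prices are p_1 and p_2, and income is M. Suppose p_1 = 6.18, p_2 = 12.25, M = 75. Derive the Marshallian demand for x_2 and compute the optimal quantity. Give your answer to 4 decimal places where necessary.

x_2* = 4.0695

With perfect complements, no substitution: consume in ratio x_1:x_2 = 2:2.
Budget: p_1·x_1 + p_2·x_1 = M, so (2·p_1 + 2·p_2)·x_1 = 2·M.
Demand: x_1*(p_1,p_2,M) = 2·M/(2·p_1 + 2·p_2), x_2* = 2·M/(2·p_1 + 2·p_2).
Here 2·6.18 + 2·12.25 = 36.86, giving x_2* = 4.0695.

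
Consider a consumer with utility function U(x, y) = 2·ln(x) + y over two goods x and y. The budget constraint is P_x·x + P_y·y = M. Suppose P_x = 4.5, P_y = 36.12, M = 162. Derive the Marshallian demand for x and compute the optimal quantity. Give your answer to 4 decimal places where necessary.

MU_x = 2/x, MU_y = 1. Tangency: 2/x = P_x/P_y.
So x*(P_x,P_y) = 2·P_y/P_x, independent of income; and y* = (M − 2·P_y)/P_y.
At the given prices: x* = 2·36.12/4.5 = 16.0533.

x* = 16.0533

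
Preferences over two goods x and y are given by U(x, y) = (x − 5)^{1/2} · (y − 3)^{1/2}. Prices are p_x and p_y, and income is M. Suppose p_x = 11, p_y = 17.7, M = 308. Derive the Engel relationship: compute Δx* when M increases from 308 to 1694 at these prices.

Discretionary income = 308 − 5·11 − 3·17.7 = 199.9; x* = 5 + 0.5·199.9/11 = 14.0864.
At M' = 1694: x* = 77.0864. Change: 77.0864 − 14.0864 = 63.

Δx* = 63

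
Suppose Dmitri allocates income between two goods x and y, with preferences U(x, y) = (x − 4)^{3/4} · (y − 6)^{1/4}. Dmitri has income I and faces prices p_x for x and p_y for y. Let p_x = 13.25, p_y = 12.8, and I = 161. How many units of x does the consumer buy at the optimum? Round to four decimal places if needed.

This is Cobb-Douglas in (x−4, y−6): tangency gives 0.75·p_y·(y−6) = 0.25·p_x·(x−4).
After buying the subsistence bundle (4, 6), a share 0.75 of the remaining income goes to x: x* = 4 + 0.75·(I − 4p_x − 6p_y)/p_x.
Discretionary income = 161 − 4·13.25 − 6·12.8 = 31.2; x* = 4 + 0.75·31.2/13.25 = 5.766.

x* = 5.766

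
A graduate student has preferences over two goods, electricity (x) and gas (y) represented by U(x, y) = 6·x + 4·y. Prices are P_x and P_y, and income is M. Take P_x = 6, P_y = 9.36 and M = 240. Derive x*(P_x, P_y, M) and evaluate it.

Linear utility — the consumer picks whichever good has higher MU/price: 6/6 = 1 vs 4/9.36 = 0.4274.
x gives more utility per dollar, so spend all income on x: x* = M/P_x, y* = 0.
Numerically: x* = 40, y* = 0.

x* = 40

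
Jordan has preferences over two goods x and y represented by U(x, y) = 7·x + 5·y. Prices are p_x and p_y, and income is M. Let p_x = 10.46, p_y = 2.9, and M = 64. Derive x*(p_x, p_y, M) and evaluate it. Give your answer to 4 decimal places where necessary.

Linear utility — the consumer picks whichever good has higher MU/price: 7/10.46 = 0.6692 vs 5/2.9 = 1.7241.
y gives more utility per dollar, so spend all income on y: y* = M/p_y, x* = 0.
Numerically: x* = 0, y* = 22.069.

x* = 0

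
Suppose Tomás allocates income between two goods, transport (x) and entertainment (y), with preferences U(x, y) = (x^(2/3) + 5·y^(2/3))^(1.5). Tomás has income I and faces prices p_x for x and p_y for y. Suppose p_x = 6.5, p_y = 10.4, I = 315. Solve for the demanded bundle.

x* = 0.9726, y* = 29.6806

MU_x ∝ x^(-1/3), MU_y ∝ 5·y^(-1/3), so MRS = (1/5)·(y/x)^(1/3) = p_x/p_y.
Hence y/x = (5·p_x/p_y)^(1/(1/3)), i.e. raised to the 3 power.
Substitute y = (y/x)·x into the budget: x* = I/(p_x + p_y·(y/x)).
Numerically y/x = 30.517578, so x* = 315/(6.5 + 10.4·30.517578) = 0.9726 and y* = 30.517578·0.9726 = 29.6806.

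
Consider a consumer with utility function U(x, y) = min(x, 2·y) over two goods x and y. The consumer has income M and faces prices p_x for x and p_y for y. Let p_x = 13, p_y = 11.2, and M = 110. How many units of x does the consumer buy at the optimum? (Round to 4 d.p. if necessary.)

x* = 5.914

With perfect complements, no substitution: consume in ratio x:y = 2:1.
Budget: p_x·x + p_y·(1/2)·x = M, so (2·p_x + p_y)·x = 2·M.
Demand: x*(p_x,p_y,M) = 2·M/(2·p_x + p_y), y* = M/(2·p_x + p_y).
Here 2·13 + 11.2 = 37.2, giving x* = 5.914.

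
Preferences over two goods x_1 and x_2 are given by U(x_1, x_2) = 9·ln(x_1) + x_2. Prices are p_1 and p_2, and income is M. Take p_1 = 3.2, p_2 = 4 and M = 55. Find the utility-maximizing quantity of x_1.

So x_1*(p_1,p_2) = 9·p_2/p_1, independent of income; and x_2* = (M − 9·p_2)/p_2.
At the given prices: x_1* = 9·4/3.2 = 11.25.

x_1* = 11.25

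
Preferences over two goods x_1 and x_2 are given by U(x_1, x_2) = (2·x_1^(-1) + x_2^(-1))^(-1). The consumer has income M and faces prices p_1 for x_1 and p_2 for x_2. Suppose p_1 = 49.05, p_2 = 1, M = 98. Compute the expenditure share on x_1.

share on x_1 = 0.9083

MRS = MU_x_1/MU_x_2 = 2·(x_2/x_1)^(2). Set equal to p_1/p_2.
Solve for the ratio: x_2/x_1 = [(1/2)·p_1/p_2]^(0.5).
Substitute x_2 = (x_2/x_1)·x_1 into the budget: x_1* = M/(p_1 + p_2·(x_2/x_1)).
Numerically x_2/x_1 = 4.952272, so x_1* = 98/(49.05 + 1·4.952272) = 1.8147 and x_2* = 4.952272·1.8147 = 8.9871.
Expenditure on x_1: 49.05·1.8147 = 89.0129; share = 0.9083.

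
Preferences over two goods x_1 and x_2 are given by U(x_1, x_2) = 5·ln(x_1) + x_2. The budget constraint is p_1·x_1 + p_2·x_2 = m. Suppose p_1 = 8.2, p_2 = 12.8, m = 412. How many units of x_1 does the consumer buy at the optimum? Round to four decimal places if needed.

Set MRS = p_1/p_2: (5/x_1)/1 = p_1/p_2.
So x_1*(p_1,p_2) = 5·p_2/p_1, independent of income; and x_2* = (m − 5·p_2)/p_2.
At the given prices: x_1* = 5·12.8/8.2 = 7.8049.

x_1* = 7.8049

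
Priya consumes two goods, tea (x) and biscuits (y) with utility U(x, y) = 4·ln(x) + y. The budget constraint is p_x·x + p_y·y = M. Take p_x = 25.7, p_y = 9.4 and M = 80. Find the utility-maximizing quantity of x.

x* = 1.463

Set MRS = p_x/p_y: (4/x)/1 = p_x/p_y.
So x*(p_x,p_y) = 4·p_y/p_x, independent of income; and y* = (M − 4·p_y)/p_y.
At the given prices: x* = 4·9.4/25.7 = 1.463.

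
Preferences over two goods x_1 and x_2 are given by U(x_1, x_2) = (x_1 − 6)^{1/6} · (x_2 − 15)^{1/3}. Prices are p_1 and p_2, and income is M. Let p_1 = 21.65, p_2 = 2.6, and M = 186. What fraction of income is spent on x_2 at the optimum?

Discretionary income = 186 − 6·21.65 − 15·2.6 = 17.1; x_1* = 6 + 1/3·17.1/21.65 = 6.2633; x_2* = 15 + 2/3·17.1/2.6 = 19.3846.
Expenditure on x_2: 2.6·19.3846 = 50.4; share = 0.271.

share on x_2 = 0.271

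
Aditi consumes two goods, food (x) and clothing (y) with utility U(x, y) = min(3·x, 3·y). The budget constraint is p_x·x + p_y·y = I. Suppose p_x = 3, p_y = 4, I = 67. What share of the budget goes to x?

Demand: x*(p_x,p_y,I) = 3·I/(3·p_x + 3·p_y), y* = 3·I/(3·p_x + 3·p_y).
Here 3·3 + 3·4 = 21, giving x* = 9.5714 and y* = 9.5714.
Expenditure on x: 3·9.5714 = 28.7143; share = 0.4286.

share on x = 0.4286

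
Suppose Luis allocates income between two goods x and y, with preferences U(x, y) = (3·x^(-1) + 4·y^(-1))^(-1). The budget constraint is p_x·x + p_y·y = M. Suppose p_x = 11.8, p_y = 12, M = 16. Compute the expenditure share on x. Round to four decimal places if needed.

share on x = 0.462

MRS = MU_x/MU_y = (3/4)·(y/x)^(2). Set equal to p_x/p_y.
Solve for the ratio: y/x = [(4/3)·p_x/p_y]^(0.5).
With the ratio pinned down, the budget gives x* = M/(p_x + p_y·(y/x)) and y* = (y/x)·x*.
Numerically y/x = 1.145038, so x* = 16/(11.8 + 12·1.145038) = 0.6265 and y* = 1.145038·0.6265 = 0.7173.
Expenditure on x: 11.8·0.6265 = 7.3922; share = 0.462.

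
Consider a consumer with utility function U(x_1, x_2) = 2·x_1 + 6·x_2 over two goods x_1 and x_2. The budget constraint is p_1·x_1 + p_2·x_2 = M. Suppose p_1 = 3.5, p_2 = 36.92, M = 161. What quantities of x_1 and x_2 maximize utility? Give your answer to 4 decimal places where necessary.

x_1* = 46, x_2* = 0

x_1 gives more utility per dollar, so spend all income on x_1: x_1* = M/p_1, x_2* = 0.
Numerically: x_1* = 46, x_2* = 0.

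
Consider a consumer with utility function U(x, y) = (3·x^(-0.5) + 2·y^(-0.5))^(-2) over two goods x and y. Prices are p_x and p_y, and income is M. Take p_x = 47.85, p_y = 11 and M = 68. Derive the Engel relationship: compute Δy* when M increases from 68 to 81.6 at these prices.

Δy* = 0.3939

From the CES first-order condition, (3/2)·(y/x)^(1.5) = p_x/p_y.
Hence y/x = ((2/3)·p_x/p_y)^(1/(1.5)), i.e. raised to the 2/3 power.
Substitute y = (y/x)·x into the budget: x* = M/(p_x + p_y·(y/x)).
Numerically y/x = 2.033599, so x* = 68/(47.85 + 11·2.033599) = 0.9684 and y* = 2.033599·0.9684 = 1.9693.
At M' = 81.6: y* = 2.3632. Change: 2.3632 − 1.9693 = 0.3939.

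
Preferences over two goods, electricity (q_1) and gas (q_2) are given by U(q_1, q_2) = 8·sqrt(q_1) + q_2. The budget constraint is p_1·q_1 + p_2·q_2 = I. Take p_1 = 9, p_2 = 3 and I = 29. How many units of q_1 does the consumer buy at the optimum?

q_1* = 1.7778

MU_q_1 = 4/√q_1, MU_q_2 = 1. Tangency: 4/√q_1 = p_1/p_2.
Solve: √q_1 = 4·p_2/p_1, so q_1*(p_1,p_2) = (4·p_2/p_1)², and q_2* = (I − p_1·q_1*)/p_2.
Plugging in: q_1* = (4·3/9)² = 1.7778.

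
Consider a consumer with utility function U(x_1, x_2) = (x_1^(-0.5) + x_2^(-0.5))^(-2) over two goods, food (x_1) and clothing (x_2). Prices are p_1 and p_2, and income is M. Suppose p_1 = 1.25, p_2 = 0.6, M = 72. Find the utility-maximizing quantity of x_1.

x_1* = 32.3056

MU_x_1 ∝ x_1^(-1.5), MU_x_2 ∝ x_2^(-1.5), so MRS = (x_2/x_1)^(1.5) = p_1/p_2.
Solve for the ratio: x_2/x_1 = [p_1/p_2]^(2/3).
Substitute x_2 = (x_2/x_1)·x_1 into the budget: x_1* = M/(p_1 + p_2·(x_2/x_1)).
Numerically x_2/x_1 = 1.631195, so x_1* = 72/(1.25 + 0.6·1.631195) = 32.3056.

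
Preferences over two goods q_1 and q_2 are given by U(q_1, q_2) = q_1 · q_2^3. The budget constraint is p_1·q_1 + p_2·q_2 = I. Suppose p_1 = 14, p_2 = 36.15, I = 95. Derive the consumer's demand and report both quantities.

q_1* = 1.6964, q_2* = 1.971

The MRS is (1/3)·q_2/q_1. Set MRS = p_1/p_2.
So p_2·q_2 = 3·p_1·q_1; combined with the budget, a share 0.25 of income goes to q_1.
Demand: q_1*(p_1,p_2,I) = 0.25·I/p_1 and q_2* = 0.75·I/p_2.
At p_1=14, p_2=36.15, I=95: q_1* = 0.25·95/14 = 1.6964, q_2* = 1.971.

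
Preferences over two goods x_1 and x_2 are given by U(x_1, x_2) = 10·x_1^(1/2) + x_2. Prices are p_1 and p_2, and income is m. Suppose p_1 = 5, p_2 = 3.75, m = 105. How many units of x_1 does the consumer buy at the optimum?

x_1* = 14.0625

Utility is quasi-linear in x_2; the FOC for x_1 is 5/√x_1 = p_1/p_2.
Thus x_1* = (5·p_2/p_1)² — independent of m — with the rest of income spent on x_2.
Plugging in: x_1* = (5·3.75/5)² = 14.0625.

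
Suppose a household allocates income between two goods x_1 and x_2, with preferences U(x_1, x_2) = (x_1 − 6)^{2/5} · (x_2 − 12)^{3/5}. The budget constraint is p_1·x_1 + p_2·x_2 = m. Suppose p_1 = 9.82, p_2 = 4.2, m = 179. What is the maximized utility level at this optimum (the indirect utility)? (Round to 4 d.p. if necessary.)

Let x_1' = x_1−6, x_2' = x_2−12. MRS = (2/3)·x_2'/x_1' = p_1/p_2.
Substituting into the budget: x_1* = 6 + 0.4·(m − 6·p_1 − 12·p_2)/p_1, and x_2* = 12 + 0.6·(…)/p_2.
Discretionary income = 179 − 6·9.82 − 12·4.2 = 69.68; x_1* = 6 + 0.4·69.68/9.82 = 8.8383; x_2* = 12 + 0.6·69.68/4.2 = 21.9543.
Utility at the optimum: U(8.8383, 21.9543) = 6.026.

V = 6.026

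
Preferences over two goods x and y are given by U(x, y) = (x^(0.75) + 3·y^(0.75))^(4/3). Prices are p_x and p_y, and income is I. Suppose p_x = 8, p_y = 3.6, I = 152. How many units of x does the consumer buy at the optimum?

x* = 0.0214

From the CES first-order condition, (1/3)·(y/x)^(0.25) = p_x/p_y.
Hence y/x = (3·p_x/p_y)^(1/(0.25)), i.e. raised to the 4 power.
With the ratio pinned down, the budget gives x* = I/(p_x + p_y·(y/x)) and y* = (y/x)·x*.
Numerically y/x = 1975.308642, so x* = 152/(8 + 3.6·1975.308642) = 0.0214.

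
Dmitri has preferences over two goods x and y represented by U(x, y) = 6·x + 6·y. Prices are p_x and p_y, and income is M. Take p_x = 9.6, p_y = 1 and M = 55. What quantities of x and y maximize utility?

x* = 0, y* = 55

Numerically: x* = 0, y* = 55.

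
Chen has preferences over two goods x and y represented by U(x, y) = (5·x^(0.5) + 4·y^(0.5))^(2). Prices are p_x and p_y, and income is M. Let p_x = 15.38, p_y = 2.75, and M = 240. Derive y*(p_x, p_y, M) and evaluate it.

y* = 68.2148

MRS = MU_x/MU_y = (5/4)·(y/x)^(0.5). Set equal to p_x/p_y.
Hence y/x = ((4/5)·p_x/p_y)^(1/(0.5)), i.e. raised to the 2 power.
Substitute y = (y/x)·x into the budget: x* = M/(p_x + p_y·(y/x)).
Numerically y/x = 20.018303, so x* = 240/(15.38 + 2.75·20.018303) = 3.4076 and y* = 20.018303·3.4076 = 68.2148.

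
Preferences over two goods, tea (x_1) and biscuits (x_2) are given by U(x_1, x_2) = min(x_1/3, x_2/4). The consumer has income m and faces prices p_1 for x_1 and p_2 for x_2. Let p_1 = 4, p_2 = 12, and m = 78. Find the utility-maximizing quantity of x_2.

x_2* = 5.2

With perfect complements, no substitution: consume in ratio x_1:x_2 = 3:4.
Budget: p_1·x_1 + p_2·(4/3)·x_1 = m, so (3·p_1 + 4·p_2)·x_1 = 3·m.
Demand: x_1*(p_1,p_2,m) = 3·m/(3·p_1 + 4·p_2), x_2* = 4·m/(3·p_1 + 4·p_2).
Here 3·4 + 4·12 = 60, giving x_2* = 5.2.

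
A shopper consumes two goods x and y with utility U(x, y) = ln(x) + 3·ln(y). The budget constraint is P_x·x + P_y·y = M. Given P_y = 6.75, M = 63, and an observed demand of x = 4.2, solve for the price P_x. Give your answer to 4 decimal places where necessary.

P_x = 3.75

MU_x/MU_y = (y)/(3·x); tangency sets this equal to P_x/P_y.
So P_y·y = 3·P_x·x; combined with the budget, a share 0.25 of income goes to x.
Demand: x*(P_x,P_y,M) = 0.25·M/P_x and y* = 0.75·M/P_y.
Set x* = 4.2 in the demand function and solve for P_x: P_x = 3.75.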